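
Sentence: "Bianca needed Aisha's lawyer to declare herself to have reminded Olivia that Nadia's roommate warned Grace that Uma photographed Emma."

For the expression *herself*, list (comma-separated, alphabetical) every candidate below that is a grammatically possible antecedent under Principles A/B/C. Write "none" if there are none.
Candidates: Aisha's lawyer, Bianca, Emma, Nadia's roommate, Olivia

*herself* is a reflexive; Principle A requires it to be bound within its binding domain — the clause headed by 'declare'.
— Aisha's lawyer: subject of the clause headed by 'declare'; c-commands the reflexive within its binding domain — allowed (Principle A).
— Bianca: subject of the matrix clause; c-commands the reflexive but lies outside its binding domain — cannot bind it (Principle A).
— Emma: object of the clause headed by 'photographed'; does not c-command the reflexive — cannot bind it (Principle A).
— Nadia's roommate: subject of the clause headed by 'warned'; does not c-command the reflexive — cannot bind it (Principle A).
— Olivia: object of the clause headed by 'reminded'; does not c-command the reflexive — cannot bind it (Principle A).

Aisha's lawyer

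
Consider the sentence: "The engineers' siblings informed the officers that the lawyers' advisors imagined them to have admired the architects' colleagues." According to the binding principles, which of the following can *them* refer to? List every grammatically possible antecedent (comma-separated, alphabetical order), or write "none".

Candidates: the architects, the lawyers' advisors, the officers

*them* is a pronoun; Principle B requires it to be free in its binding domain — the clause headed by 'imagined'.
— the architects: possessor inside the object DP of the clause headed by 'admired'; is c-commanded by the pronoun; coreference would bind this R-expression — blocked (Principle C).
— the lawyers' advisors: subject of the clause headed by 'imagined'; c-commands the pronoun within its binding domain — blocked (Principle B).
— the officers: object of the matrix clause; c-commands the pronoun but lies outside its binding domain — allowed.

the officers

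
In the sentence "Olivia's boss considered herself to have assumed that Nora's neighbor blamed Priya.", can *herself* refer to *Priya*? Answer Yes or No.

*herself* is a reflexive; Principle A requires it to be bound within its binding domain — the matrix clause.
— Priya: object of the clause headed by 'blamed'; does not c-command the reflexive — cannot bind it (Principle A).

No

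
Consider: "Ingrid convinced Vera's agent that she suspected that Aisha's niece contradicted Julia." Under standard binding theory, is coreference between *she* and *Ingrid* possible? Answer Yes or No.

*Ingrid* is an R-expression; Principle C requires it to be free (not bound by any c-commanding expression).
— she: subject of the clause headed by 'suspected'; the pronoun does not c-command the R-expression — coreference allowed.

Yes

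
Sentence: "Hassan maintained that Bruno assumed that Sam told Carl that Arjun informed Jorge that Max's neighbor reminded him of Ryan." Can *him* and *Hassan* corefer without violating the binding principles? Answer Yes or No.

Yes

*Hassan* is an R-expression; Principle C requires it to be free (not bound by any c-commanding expression).
— him: object of the clause headed by 'reminded'; the pronoun does not c-command the R-expression — coreference allowed.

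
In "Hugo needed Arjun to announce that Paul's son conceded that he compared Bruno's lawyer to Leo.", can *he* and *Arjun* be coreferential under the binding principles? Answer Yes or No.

Yes

*Arjun* is an R-expression; Principle C requires it to be free (not bound by any c-commanding expression).
— he: subject of the clause headed by 'compared'; the pronoun does not c-command the R-expression — coreference allowed.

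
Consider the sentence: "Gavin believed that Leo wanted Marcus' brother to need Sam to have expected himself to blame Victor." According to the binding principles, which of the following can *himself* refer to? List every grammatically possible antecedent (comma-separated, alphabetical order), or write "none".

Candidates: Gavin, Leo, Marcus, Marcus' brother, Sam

*himself* is a reflexive; Principle A requires it to be bound within its binding domain — the clause headed by 'expected'.
— Gavin: subject of the matrix clause; c-commands the reflexive but lies outside its binding domain — cannot bind it (Principle A).
— Leo: subject of the clause headed by 'wanted'; c-commands the reflexive but lies outside its binding domain — cannot bind it (Principle A).
— Marcus: possessor inside the subject DP of the clause headed by 'need'; does not c-command the reflexive — cannot bind it (Principle A).
— Marcus' brother: subject of the clause headed by 'need'; c-commands the reflexive but lies outside its binding domain — cannot bind it (Principle A).
— Sam: subject of the clause headed by 'expected'; c-commands the reflexive within its binding domain — allowed (Principle A).

Sam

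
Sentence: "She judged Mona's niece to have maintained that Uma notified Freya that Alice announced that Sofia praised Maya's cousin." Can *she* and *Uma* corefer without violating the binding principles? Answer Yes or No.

*Uma* is an R-expression; Principle C requires it to be free (not bound by any c-commanding expression).
— she: subject of the matrix clause; the pronoun c-commands the R-expression — coreference blocked (Principle C).

No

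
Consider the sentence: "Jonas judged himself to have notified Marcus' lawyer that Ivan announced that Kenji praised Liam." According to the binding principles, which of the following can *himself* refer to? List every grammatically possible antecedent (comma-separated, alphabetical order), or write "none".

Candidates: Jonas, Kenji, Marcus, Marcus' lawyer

*himself* is a reflexive; Principle A requires it to be bound within its binding domain — the matrix clause.
— Jonas: subject of the matrix clause; c-commands the reflexive within its binding domain — allowed (Principle A).
— Kenji: subject of the clause headed by 'praised'; does not c-command the reflexive — cannot bind it (Principle A).
— Marcus: possessor inside the object DP of the clause headed by 'notified'; does not c-command the reflexive — cannot bind it (Principle A).
— Marcus' lawyer: object of the clause headed by 'notified'; does not c-command the reflexive — cannot bind it (Principle A).

Jonas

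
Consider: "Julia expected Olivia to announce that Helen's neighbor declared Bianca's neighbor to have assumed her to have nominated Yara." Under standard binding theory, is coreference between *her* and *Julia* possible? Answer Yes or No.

*Julia* is an R-expression; Principle C requires it to be free (not bound by any c-commanding expression).
— her: subject of the clause headed by 'nominated'; the pronoun does not c-command the R-expression — coreference allowed.

Yes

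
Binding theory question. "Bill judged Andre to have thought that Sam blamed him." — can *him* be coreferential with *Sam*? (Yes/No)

No

*him* is a pronoun; Principle B requires it to be free in its binding domain — the clause headed by 'blamed'.
— Sam: subject of the clause headed by 'blamed'; c-commands the pronoun within its binding domain — blocked (Principle B).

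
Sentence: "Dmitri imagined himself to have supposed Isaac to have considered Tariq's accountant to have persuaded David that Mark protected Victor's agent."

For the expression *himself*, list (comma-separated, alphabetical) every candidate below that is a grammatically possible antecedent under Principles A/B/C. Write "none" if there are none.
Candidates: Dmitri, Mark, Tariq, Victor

*himself* is a reflexive; Principle A requires it to be bound within its binding domain — the matrix clause.
— Dmitri: subject of the matrix clause; c-commands the reflexive within its binding domain — allowed (Principle A).
— Mark: subject of the clause headed by 'protected'; does not c-command the reflexive — cannot bind it (Principle A).
— Tariq: possessor inside the subject DP of the clause headed by 'persuaded'; does not c-command the reflexive — cannot bind it (Principle A).
— Victor: possessor inside the object DP of the clause headed by 'protected'; does not c-command the reflexive — cannot bind it (Principle A).

Dmitri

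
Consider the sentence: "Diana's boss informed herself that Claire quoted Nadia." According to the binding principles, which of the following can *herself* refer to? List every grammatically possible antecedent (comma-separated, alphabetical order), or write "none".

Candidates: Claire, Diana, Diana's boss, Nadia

*herself* is a reflexive; Principle A requires it to be bound within its binding domain — the matrix clause.
— Claire: subject of the clause headed by 'quoted'; does not c-command the reflexive — cannot bind it (Principle A).
— Diana: possessor inside the subject DP of the matrix clause; does not c-command the reflexive — cannot bind it (Principle A).
— Diana's boss: subject of the matrix clause; c-commands the reflexive within its binding domain — allowed (Principle A).
— Nadia: object of the clause headed by 'quoted'; does not c-command the reflexive — cannot bind it (Principle A).

Diana's boss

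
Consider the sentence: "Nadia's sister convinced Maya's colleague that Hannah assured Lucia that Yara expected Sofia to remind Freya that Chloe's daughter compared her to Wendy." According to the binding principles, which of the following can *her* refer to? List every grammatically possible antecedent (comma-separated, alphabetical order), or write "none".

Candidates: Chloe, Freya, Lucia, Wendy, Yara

*her* is a pronoun; Principle B requires it to be free in its binding domain — the clause headed by 'compared'.
— Chloe: possessor inside the subject DP of the clause headed by 'compared'; does not c-command the pronoun — Principle B does not apply; allowed.
— Freya: object of the clause headed by 'remind'; c-commands the pronoun but lies outside its binding domain — allowed.
— Lucia: object of the clause headed by 'assured'; c-commands the pronoun but lies outside its binding domain — allowed.
— Wendy: second object of the clause headed by 'compared'; is c-commanded by the pronoun; coreference would bind this R-expression — blocked (Principle C).
— Yara: subject of the clause headed by 'expected'; c-commands the pronoun but lies outside its binding domain — allowed.

Chloe, Freya, Lucia, Yara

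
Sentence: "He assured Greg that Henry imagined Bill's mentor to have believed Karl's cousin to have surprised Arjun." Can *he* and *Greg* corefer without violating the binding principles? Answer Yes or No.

*Greg* is an R-expression; Principle C requires it to be free (not bound by any c-commanding expression).
— he: subject of the matrix clause; the pronoun c-commands the R-expression — coreference blocked (Principle C).

No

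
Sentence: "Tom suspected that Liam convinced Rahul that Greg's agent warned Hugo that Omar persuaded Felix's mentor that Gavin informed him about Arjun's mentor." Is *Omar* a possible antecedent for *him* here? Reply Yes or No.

*him* is a pronoun; Principle B requires it to be free in its binding domain — the clause headed by 'informed'.
— Omar: subject of the clause headed by 'persuaded'; c-commands the pronoun but lies outside its binding domain — allowed.

Yes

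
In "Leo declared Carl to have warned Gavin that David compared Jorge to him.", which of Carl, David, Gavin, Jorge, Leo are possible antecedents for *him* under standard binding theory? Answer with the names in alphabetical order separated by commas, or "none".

*him* is a pronoun; Principle B requires it to be free in its binding domain — the clause headed by 'compared'.
— Carl: subject of the clause headed by 'warned'; c-commands the pronoun but lies outside its binding domain — allowed.
— David: subject of the clause headed by 'compared'; c-commands the pronoun within its binding domain — blocked (Principle B).
— Gavin: object of the clause headed by 'warned'; c-commands the pronoun but lies outside its binding domain — allowed.
— Jorge: object of the clause headed by 'compared'; c-commands the pronoun within its binding domain — blocked (Principle B).
— Leo: subject of the matrix clause; c-commands the pronoun but lies outside its binding domain — allowed.

Carl, Gavin, Leo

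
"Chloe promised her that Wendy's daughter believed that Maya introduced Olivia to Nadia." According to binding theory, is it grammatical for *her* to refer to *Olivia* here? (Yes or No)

No

*Olivia* is an R-expression; Principle C requires it to be free (not bound by any c-commanding expression).
— her: object of the matrix clause; the pronoun c-commands the R-expression — coreference blocked (Principle C).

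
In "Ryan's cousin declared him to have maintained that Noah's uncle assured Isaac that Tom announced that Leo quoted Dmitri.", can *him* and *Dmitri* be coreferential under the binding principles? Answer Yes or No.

No

*Dmitri* is an R-expression; Principle C requires it to be free (not bound by any c-commanding expression).
— him: subject of the clause headed by 'maintained'; the pronoun c-commands the R-expression — coreference blocked (Principle C).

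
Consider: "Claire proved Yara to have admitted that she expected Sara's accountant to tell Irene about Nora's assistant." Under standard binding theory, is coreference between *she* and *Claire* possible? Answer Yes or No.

*Claire* is an R-expression; Principle C requires it to be free (not bound by any c-commanding expression).
— she: subject of the clause headed by 'expected'; the pronoun does not c-command the R-expression — coreference allowed.

Yes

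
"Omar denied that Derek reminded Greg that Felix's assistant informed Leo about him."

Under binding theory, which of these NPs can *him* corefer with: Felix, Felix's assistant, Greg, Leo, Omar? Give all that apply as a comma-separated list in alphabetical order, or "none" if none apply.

*him* is a pronoun; Principle B requires it to be free in its binding domain — the clause headed by 'informed'.
— Felix: possessor inside the subject DP of the clause headed by 'informed'; does not c-command the pronoun — Principle B does not apply; allowed.
— Felix's assistant: subject of the clause headed by 'informed'; c-commands the pronoun within its binding domain — blocked (Principle B).
— Greg: object of the clause headed by 'reminded'; c-commands the pronoun but lies outside its binding domain — allowed.
— Leo: object of the clause headed by 'informed'; c-commands the pronoun within its binding domain — blocked (Principle B).
— Omar: subject of the matrix clause; c-commands the pronoun but lies outside its binding domain — allowed.

Felix, Greg, Omar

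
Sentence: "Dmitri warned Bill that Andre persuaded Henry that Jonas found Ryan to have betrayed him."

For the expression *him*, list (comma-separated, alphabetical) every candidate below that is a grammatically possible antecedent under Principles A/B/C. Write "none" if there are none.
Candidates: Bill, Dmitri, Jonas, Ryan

Bill, Dmitri, Jonas

*him* is a pronoun; Principle B requires it to be free in its binding domain — the clause headed by 'betrayed'.
— Bill: object of the matrix clause; c-commands the pronoun but lies outside its binding domain — allowed.
— Dmitri: subject of the matrix clause; c-commands the pronoun but lies outside its binding domain — allowed.
— Jonas: subject of the clause headed by 'found'; c-commands the pronoun but lies outside its binding domain — allowed.
— Ryan: subject of the clause headed by 'betrayed'; c-commands the pronoun within its binding domain — blocked (Principle B).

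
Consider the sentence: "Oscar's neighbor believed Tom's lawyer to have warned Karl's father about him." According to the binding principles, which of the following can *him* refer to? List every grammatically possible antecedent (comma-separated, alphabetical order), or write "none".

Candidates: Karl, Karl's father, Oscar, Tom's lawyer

Karl, Oscar

*him* is a pronoun; Principle B requires it to be free in its binding domain — the clause headed by 'warned'.
— Karl: possessor inside the object DP of the clause headed by 'warned'; does not c-command the pronoun — Principle B does not apply; allowed.
— Karl's father: object of the clause headed by 'warned'; c-commands the pronoun within its binding domain — blocked (Principle B).
— Oscar: possessor inside the subject DP of the matrix clause; does not c-command the pronoun — Principle B does not apply; allowed.
— Tom's lawyer: subject of the clause headed by 'warned'; c-commands the pronoun within its binding domain — blocked (Principle B).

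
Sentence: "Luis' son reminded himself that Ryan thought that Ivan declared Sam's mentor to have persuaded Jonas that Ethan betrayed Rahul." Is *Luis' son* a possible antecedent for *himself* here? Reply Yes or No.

*himself* is a reflexive; Principle A requires it to be bound within its binding domain — the matrix clause.
— Luis' son: subject of the matrix clause; c-commands the reflexive within its binding domain — allowed (Principle A).

Yes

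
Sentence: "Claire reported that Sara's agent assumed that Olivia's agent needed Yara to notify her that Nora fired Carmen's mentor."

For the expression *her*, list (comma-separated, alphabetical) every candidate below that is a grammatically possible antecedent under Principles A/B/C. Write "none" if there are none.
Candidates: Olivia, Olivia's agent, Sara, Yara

Olivia, Olivia's agent, Sara

*her* is a pronoun; Principle B requires it to be free in its binding domain — the clause headed by 'notify'.
— Olivia: possessor inside the subject DP of the clause headed by 'needed'; does not c-command the pronoun — Principle B does not apply; allowed.
— Olivia's agent: subject of the clause headed by 'needed'; c-commands the pronoun but lies outside its binding domain — allowed.
— Sara: possessor inside the subject DP of the clause headed by 'assumed'; does not c-command the pronoun — Principle B does not apply; allowed.
— Yara: subject of the clause headed by 'notify'; c-commands the pronoun within its binding domain — blocked (Principle B).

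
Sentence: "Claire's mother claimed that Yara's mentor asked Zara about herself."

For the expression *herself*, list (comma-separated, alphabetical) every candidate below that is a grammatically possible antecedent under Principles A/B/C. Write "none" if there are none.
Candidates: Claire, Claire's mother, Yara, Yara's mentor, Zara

*herself* is a reflexive; Principle A requires it to be bound within its binding domain — the clause headed by 'asked'.
— Claire: possessor inside the subject DP of the matrix clause; does not c-command the reflexive — cannot bind it (Principle A).
— Claire's mother: subject of the matrix clause; c-commands the reflexive but lies outside its binding domain — cannot bind it (Principle A).
— Yara: possessor inside the subject DP of the clause headed by 'asked'; does not c-command the reflexive — cannot bind it (Principle A).
— Yara's mentor: subject of the clause headed by 'asked'; c-commands the reflexive within its binding domain — allowed (Principle A).
— Zara: object of the clause headed by 'asked'; c-commands the reflexive within its binding domain — allowed (Principle A).

Yara's mentor, Zara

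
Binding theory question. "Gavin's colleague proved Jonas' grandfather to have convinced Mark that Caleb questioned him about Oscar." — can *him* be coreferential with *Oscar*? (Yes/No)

No

*him* is a pronoun; Principle B requires it to be free in its binding domain — the clause headed by 'questioned'.
— Oscar: second object of the clause headed by 'questioned'; is c-commanded by the pronoun; coreference would bind this R-expression — blocked (Principle C).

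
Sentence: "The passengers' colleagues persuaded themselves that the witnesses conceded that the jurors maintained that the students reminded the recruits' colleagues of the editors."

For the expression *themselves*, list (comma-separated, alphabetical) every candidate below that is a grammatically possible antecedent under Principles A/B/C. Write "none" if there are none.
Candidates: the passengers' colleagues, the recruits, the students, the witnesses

the passengers' colleagues

*themselves* is a reflexive; Principle A requires it to be bound within its binding domain — the matrix clause.
— the passengers' colleagues: subject of the matrix clause; c-commands the reflexive within its binding domain — allowed (Principle A).
— the recruits: possessor inside the object DP of the clause headed by 'reminded'; does not c-command the reflexive — cannot bind it (Principle A).
— the students: subject of the clause headed by 'reminded'; does not c-command the reflexive — cannot bind it (Principle A).
— the witnesses: subject of the clause headed by 'conceded'; does not c-command the reflexive — cannot bind it (Principle A).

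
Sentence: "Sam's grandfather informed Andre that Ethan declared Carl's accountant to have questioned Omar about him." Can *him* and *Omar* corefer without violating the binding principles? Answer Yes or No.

No

*Omar* is an R-expression; Principle C requires it to be free (not bound by any c-commanding expression).
— him: second object of the clause headed by 'questioned'; the R-expression locally c-commands the pronoun — coreference blocked (Principle B on the pronoun).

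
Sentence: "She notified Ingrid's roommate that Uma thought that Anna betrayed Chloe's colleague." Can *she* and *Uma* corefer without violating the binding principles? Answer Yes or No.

*Uma* is an R-expression; Principle C requires it to be free (not bound by any c-commanding expression).
— she: subject of the matrix clause; the pronoun c-commands the R-expression — coreference blocked (Principle C).

No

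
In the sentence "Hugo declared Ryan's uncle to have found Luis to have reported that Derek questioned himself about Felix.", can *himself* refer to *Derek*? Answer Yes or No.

*himself* is a reflexive; Principle A requires it to be bound within its binding domain — the clause headed by 'questioned'.
— Derek: subject of the clause headed by 'questioned'; c-commands the reflexive within its binding domain — allowed (Principle A).

Yes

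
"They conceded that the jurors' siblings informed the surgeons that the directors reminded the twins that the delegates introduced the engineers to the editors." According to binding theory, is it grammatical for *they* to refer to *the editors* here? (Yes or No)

*the editors* is an R-expression; Principle C requires it to be free (not bound by any c-commanding expression).
— they: subject of the matrix clause; the pronoun c-commands the R-expression — coreference blocked (Principle C).

No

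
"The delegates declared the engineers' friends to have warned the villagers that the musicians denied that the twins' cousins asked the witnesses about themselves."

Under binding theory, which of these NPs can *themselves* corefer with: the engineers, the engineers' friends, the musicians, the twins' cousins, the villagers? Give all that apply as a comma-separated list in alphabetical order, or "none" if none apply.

the twins' cousins

*themselves* is a reflexive; Principle A requires it to be bound within its binding domain — the clause headed by 'asked'.
— the engineers: possessor inside the subject DP of the clause headed by 'warned'; does not c-command the reflexive — cannot bind it (Principle A).
— the engineers' friends: subject of the clause headed by 'warned'; c-commands the reflexive but lies outside its binding domain — cannot bind it (Principle A).
— the musicians: subject of the clause headed by 'denied'; c-commands the reflexive but lies outside its binding domain — cannot bind it (Principle A).
— the twins' cousins: subject of the clause headed by 'asked'; c-commands the reflexive within its binding domain — allowed (Principle A).
— the villagers: object of the clause headed by 'warned'; c-commands the reflexive but lies outside its binding domain — cannot bind it (Principle A).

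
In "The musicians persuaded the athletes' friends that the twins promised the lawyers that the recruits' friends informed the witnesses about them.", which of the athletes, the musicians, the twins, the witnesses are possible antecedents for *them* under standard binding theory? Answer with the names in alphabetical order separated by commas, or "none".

*them* is a pronoun; Principle B requires it to be free in its binding domain — the clause headed by 'informed'.
— the athletes: possessor inside the object DP of the matrix clause; does not c-command the pronoun — Principle B does not apply; allowed.
— the musicians: subject of the matrix clause; c-commands the pronoun but lies outside its binding domain — allowed.
— the twins: subject of the clause headed by 'promised'; c-commands the pronoun but lies outside its binding domain — allowed.
— the witnesses: object of the clause headed by 'informed'; c-commands the pronoun within its binding domain — blocked (Principle B).

the athletes, the musicians, the twins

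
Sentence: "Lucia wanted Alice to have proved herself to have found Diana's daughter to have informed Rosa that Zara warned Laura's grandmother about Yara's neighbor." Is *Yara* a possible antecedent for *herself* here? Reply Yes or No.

*herself* is a reflexive; Principle A requires it to be bound within its binding domain — the clause headed by 'proved'.
— Yara: possessor inside the second object DP of the clause headed by 'warned'; does not c-command the reflexive — cannot bind it (Principle A).

No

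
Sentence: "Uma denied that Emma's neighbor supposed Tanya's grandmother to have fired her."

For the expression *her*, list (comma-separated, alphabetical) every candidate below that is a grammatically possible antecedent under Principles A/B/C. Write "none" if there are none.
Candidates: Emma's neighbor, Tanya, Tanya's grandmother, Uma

Emma's neighbor, Tanya, Uma

*her* is a pronoun; Principle B requires it to be free in its binding domain — the clause headed by 'fired'.
— Emma's neighbor: subject of the clause headed by 'supposed'; c-commands the pronoun but lies outside its binding domain — allowed.
— Tanya: possessor inside the subject DP of the clause headed by 'fired'; does not c-command the pronoun — Principle B does not apply; allowed.
— Tanya's grandmother: subject of the clause headed by 'fired'; c-commands the pronoun within its binding domain — blocked (Principle B).
— Uma: subject of the matrix clause; c-commands the pronoun but lies outside its binding domain — allowed.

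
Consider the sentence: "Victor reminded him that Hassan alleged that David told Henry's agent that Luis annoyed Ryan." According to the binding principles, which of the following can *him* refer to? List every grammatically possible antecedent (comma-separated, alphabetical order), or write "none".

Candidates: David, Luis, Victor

*him* is a pronoun; Principle B requires it to be free in its binding domain — the matrix clause.
— David: subject of the clause headed by 'told'; is c-commanded by the pronoun; coreference would bind this R-expression — blocked (Principle C).
— Luis: subject of the clause headed by 'annoyed'; is c-commanded by the pronoun; coreference would bind this R-expression — blocked (Principle C).
— Victor: subject of the matrix clause; c-commands the pronoun within its binding domain — blocked (Principle B).

none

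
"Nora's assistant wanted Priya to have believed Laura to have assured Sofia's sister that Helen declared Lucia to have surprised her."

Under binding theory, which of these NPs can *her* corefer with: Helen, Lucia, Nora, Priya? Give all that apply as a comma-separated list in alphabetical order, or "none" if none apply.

Helen, Nora, Priya

*her* is a pronoun; Principle B requires it to be free in its binding domain — the clause headed by 'surprised'.
— Helen: subject of the clause headed by 'declared'; c-commands the pronoun but lies outside its binding domain — allowed.
— Lucia: subject of the clause headed by 'surprised'; c-commands the pronoun within its binding domain — blocked (Principle B).
— Nora: possessor inside the subject DP of the matrix clause; does not c-command the pronoun — Principle B does not apply; allowed.
— Priya: subject of the clause headed by 'believed'; c-commands the pronoun but lies outside its binding domain — allowed.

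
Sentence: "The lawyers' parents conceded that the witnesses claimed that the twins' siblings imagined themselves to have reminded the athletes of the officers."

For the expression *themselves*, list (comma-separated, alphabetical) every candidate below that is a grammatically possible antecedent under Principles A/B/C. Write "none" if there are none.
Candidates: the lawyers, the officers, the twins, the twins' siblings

*themselves* is a reflexive; Principle A requires it to be bound within its binding domain — the clause headed by 'imagined'.
— the lawyers: possessor inside the subject DP of the matrix clause; does not c-command the reflexive — cannot bind it (Principle A).
— the officers: second object of the clause headed by 'reminded'; does not c-command the reflexive — cannot bind it (Principle A).
— the twins: possessor inside the subject DP of the clause headed by 'imagined'; does not c-command the reflexive — cannot bind it (Principle A).
— the twins' siblings: subject of the clause headed by 'imagined'; c-commands the reflexive within its binding domain — allowed (Principle A).

the twins' siblings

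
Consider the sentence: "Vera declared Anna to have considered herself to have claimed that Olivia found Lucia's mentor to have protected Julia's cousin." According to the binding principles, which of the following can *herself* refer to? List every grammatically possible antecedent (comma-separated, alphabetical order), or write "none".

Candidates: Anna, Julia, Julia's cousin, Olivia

Anna

*herself* is a reflexive; Principle A requires it to be bound within its binding domain — the clause headed by 'considered'.
— Anna: subject of the clause headed by 'considered'; c-commands the reflexive within its binding domain — allowed (Principle A).
— Julia: possessor inside the object DP of the clause headed by 'protected'; does not c-command the reflexive — cannot bind it (Principle A).
— Julia's cousin: object of the clause headed by 'protected'; does not c-command the reflexive — cannot bind it (Principle A).
— Olivia: subject of the clause headed by 'found'; does not c-command the reflexive — cannot bind it (Principle A).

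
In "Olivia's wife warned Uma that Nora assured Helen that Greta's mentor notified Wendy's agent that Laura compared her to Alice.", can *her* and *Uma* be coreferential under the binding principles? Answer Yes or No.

*Uma* is an R-expression; Principle C requires it to be free (not bound by any c-commanding expression).
— her: object of the clause headed by 'compared'; the pronoun does not c-command the R-expression — coreference allowed.

Yes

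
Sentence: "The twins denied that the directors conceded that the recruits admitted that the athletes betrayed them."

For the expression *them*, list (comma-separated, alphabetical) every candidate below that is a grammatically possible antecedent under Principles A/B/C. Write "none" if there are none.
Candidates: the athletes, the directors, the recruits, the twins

the directors, the recruits, the twins

*them* is a pronoun; Principle B requires it to be free in its binding domain — the clause headed by 'betrayed'.
— the athletes: subject of the clause headed by 'betrayed'; c-commands the pronoun within its binding domain — blocked (Principle B).
— the directors: subject of the clause headed by 'conceded'; c-commands the pronoun but lies outside its binding domain — allowed.
— the recruits: subject of the clause headed by 'admitted'; c-commands the pronoun but lies outside its binding domain — allowed.
— the twins: subject of the matrix clause; c-commands the pronoun but lies outside its binding domain — allowed.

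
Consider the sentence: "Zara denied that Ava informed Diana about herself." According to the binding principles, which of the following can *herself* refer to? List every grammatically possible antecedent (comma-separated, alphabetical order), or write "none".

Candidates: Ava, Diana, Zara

Ava, Diana

*herself* is a reflexive; Principle A requires it to be bound within its binding domain — the clause headed by 'informed'.
— Ava: subject of the clause headed by 'informed'; c-commands the reflexive within its binding domain — allowed (Principle A).
— Diana: object of the clause headed by 'informed'; c-commands the reflexive within its binding domain — allowed (Principle A).
— Zara: subject of the matrix clause; c-commands the reflexive but lies outside its binding domain — cannot bind it (Principle A).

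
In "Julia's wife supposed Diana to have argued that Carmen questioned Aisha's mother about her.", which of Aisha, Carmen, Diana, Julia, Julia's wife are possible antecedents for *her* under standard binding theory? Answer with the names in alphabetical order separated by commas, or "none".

*her* is a pronoun; Principle B requires it to be free in its binding domain — the clause headed by 'questioned'.
— Aisha: possessor inside the object DP of the clause headed by 'questioned'; does not c-command the pronoun — Principle B does not apply; allowed.
— Carmen: subject of the clause headed by 'questioned'; c-commands the pronoun within its binding domain — blocked (Principle B).
— Diana: subject of the clause headed by 'argued'; c-commands the pronoun but lies outside its binding domain — allowed.
— Julia: possessor inside the subject DP of the matrix clause; does not c-command the pronoun — Principle B does not apply; allowed.
— Julia's wife: subject of the matrix clause; c-commands the pronoun but lies outside its binding domain — allowed.

Aisha, Diana, Julia, Julia's wife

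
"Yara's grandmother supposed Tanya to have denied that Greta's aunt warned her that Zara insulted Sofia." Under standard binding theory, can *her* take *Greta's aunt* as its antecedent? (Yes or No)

No

*her* is a pronoun; Principle B requires it to be free in its binding domain — the clause headed by 'warned'.
— Greta's aunt: subject of the clause headed by 'warned'; c-commands the pronoun within its binding domain — blocked (Principle B).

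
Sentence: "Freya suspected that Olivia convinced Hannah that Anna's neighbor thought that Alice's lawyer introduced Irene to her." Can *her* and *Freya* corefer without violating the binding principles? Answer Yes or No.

Yes

*Freya* is an R-expression; Principle C requires it to be free (not bound by any c-commanding expression).
— her: second object of the clause headed by 'introduced'; the pronoun does not c-command the R-expression — coreference allowed.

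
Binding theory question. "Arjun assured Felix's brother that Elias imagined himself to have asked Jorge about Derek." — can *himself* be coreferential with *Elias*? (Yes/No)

*himself* is a reflexive; Principle A requires it to be bound within its binding domain — the clause headed by 'imagined'.
— Elias: subject of the clause headed by 'imagined'; c-commands the reflexive within its binding domain — allowed (Principle A).

Yes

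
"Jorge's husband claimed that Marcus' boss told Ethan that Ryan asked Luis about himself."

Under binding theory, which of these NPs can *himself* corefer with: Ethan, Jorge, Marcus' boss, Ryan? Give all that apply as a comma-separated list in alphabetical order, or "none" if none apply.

Ryan

*himself* is a reflexive; Principle A requires it to be bound within its binding domain — the clause headed by 'asked'.
— Ethan: object of the clause headed by 'told'; c-commands the reflexive but lies outside its binding domain — cannot bind it (Principle A).
— Jorge: possessor inside the subject DP of the matrix clause; does not c-command the reflexive — cannot bind it (Principle A).
— Marcus' boss: subject of the clause headed by 'told'; c-commands the reflexive but lies outside its binding domain — cannot bind it (Principle A).
— Ryan: subject of the clause headed by 'asked'; c-commands the reflexive within its binding domain — allowed (Principle A).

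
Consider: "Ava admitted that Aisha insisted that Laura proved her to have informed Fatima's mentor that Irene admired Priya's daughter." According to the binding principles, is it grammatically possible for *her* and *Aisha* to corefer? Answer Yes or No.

Yes

*her* is a pronoun; Principle B requires it to be free in its binding domain — the clause headed by 'proved'.
— Aisha: subject of the clause headed by 'insisted'; c-commands the pronoun but lies outside its binding domain — allowed.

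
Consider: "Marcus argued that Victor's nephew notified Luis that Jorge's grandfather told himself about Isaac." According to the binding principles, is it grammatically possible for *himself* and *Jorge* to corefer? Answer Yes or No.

*himself* is a reflexive; Principle A requires it to be bound within its binding domain — the clause headed by 'told'.
— Jorge: possessor inside the subject DP of the clause headed by 'told'; does not c-command the reflexive — cannot bind it (Principle A).

No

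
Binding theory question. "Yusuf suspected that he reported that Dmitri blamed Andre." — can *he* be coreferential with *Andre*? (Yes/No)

*he* is a pronoun; Principle B requires it to be free in its binding domain — the clause headed by 'reported'.
— Andre: object of the clause headed by 'blamed'; is c-commanded by the pronoun; coreference would bind this R-expression — blocked (Principle C).

No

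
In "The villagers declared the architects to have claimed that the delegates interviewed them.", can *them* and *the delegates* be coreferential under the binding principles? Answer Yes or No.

No

*the delegates* is an R-expression; Principle C requires it to be free (not bound by any c-commanding expression).
— them: object of the clause headed by 'interviewed'; the R-expression locally c-commands the pronoun — coreference blocked (Principle B on the pronoun).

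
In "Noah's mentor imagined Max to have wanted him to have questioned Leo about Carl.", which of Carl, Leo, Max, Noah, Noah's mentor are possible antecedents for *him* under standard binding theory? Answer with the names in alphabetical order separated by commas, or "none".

Noah, Noah's mentor

*him* is a pronoun; Principle B requires it to be free in its binding domain — the clause headed by 'wanted'.
— Carl: second object of the clause headed by 'questioned'; is c-commanded by the pronoun; coreference would bind this R-expression — blocked (Principle C).
— Leo: object of the clause headed by 'questioned'; is c-commanded by the pronoun; coreference would bind this R-expression — blocked (Principle C).
— Max: subject of the clause headed by 'wanted'; c-commands the pronoun within its binding domain — blocked (Principle B).
— Noah: possessor inside the subject DP of the matrix clause; does not c-command the pronoun — Principle B does not apply; allowed.
— Noah's mentor: subject of the matrix clause; c-commands the pronoun but lies outside its binding domain — allowed.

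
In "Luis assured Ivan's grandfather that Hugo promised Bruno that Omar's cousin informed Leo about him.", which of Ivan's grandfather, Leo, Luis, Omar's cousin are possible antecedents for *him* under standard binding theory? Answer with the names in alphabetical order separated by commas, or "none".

*him* is a pronoun; Principle B requires it to be free in its binding domain — the clause headed by 'informed'.
— Ivan's grandfather: object of the matrix clause; c-commands the pronoun but lies outside its binding domain — allowed.
— Leo: object of the clause headed by 'informed'; c-commands the pronoun within its binding domain — blocked (Principle B).
— Luis: subject of the matrix clause; c-commands the pronoun but lies outside its binding domain — allowed.
— Omar's cousin: subject of the clause headed by 'informed'; c-commands the pronoun within its binding domain — blocked (Principle B).

Ivan's grandfather, Luis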